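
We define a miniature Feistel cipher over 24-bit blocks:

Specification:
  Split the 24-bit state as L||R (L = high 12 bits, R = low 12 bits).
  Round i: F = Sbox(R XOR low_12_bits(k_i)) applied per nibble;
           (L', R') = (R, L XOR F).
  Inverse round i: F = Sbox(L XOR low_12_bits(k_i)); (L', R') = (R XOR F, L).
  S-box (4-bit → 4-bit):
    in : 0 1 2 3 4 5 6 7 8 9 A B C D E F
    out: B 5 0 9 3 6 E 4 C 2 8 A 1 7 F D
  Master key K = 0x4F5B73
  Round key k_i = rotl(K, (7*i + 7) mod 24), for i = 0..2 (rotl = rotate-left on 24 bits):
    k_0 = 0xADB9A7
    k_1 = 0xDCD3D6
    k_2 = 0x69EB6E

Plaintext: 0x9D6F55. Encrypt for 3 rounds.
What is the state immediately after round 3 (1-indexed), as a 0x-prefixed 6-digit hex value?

s_0 = plaintext = 0x9D6F55
s_1 = Round(s_0, k_0) = 0xF55706
s_2 = Round(s_1, k_1) = 0x706C2E
s_3 = Round(s_2, k_2) = 0xC2E33D

0xC2E33D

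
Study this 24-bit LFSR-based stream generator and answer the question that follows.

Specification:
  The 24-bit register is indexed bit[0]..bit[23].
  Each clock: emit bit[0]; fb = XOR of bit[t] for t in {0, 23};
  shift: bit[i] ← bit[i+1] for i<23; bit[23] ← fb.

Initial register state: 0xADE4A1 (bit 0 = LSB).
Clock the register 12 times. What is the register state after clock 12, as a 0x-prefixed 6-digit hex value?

0xC60ADE

reg_0 = 0xADE4A1
clock 1: out=1, reg = 0x56F250
clock 2: out=0, reg = 0x2B7928
clock 3: out=0, reg = 0x15BC94
clock 4: out=0, reg = 0x0ADE4A
clock 5: out=0, reg = 0x056F25
clock 6: out=1, reg = 0x82B792
clock 7: out=0, reg = 0xC15BC9
clock 8: out=1, reg = 0x60ADE4
clock 9: out=0, reg = 0x3056F2
clock 10: out=0, reg = 0x182B79
clock 11: out=1, reg = 0x8C15BC
clock 12: out=0, reg = 0xC60ADE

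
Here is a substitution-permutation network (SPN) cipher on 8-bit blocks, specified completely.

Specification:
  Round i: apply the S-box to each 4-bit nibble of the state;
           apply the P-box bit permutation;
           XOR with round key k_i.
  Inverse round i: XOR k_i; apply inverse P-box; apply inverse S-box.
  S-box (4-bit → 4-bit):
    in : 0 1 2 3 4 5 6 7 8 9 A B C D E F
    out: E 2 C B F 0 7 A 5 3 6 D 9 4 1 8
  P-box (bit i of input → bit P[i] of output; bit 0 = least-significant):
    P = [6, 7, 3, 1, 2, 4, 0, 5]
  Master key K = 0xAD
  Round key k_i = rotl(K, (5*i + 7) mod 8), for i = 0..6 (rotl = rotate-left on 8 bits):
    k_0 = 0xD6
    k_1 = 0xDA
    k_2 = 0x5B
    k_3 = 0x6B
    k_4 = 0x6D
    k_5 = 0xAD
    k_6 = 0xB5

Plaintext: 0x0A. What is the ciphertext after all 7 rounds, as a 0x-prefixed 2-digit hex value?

s_0 = plaintext = 0x0A
s_1 = Round(s_0, k_0) = 0x6F
s_2 = Round(s_1, k_1) = 0xCD
s_3 = Round(s_2, k_2) = 0x77
s_4 = Round(s_3, k_3) = 0xD9
s_5 = Round(s_4, k_4) = 0xAC
s_6 = Round(s_5, k_5) = 0xFE
s_7 = Round(s_6, k_6) = 0xD5

0xD5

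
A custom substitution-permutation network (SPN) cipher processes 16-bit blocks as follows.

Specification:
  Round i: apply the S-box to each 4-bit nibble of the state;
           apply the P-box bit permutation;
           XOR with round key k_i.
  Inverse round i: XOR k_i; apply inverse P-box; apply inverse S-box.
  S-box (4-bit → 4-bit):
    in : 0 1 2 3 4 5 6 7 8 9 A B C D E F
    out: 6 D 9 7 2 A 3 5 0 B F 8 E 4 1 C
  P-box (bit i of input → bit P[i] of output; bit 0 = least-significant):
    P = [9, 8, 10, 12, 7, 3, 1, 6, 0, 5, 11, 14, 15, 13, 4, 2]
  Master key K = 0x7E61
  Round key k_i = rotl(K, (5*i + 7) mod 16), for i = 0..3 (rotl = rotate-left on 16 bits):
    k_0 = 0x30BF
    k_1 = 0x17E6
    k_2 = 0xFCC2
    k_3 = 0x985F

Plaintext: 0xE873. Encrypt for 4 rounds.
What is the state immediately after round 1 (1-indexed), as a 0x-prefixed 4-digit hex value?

0xB73D

s_0 = plaintext = 0xE873
s_1 = Round(s_0, k_0) = 0xB73D
s_2 = Round(s_1, k_1) = 0x1B69
s_3 = Round(s_2, k_2) = 0x2F5E
s_4 = Round(s_3, k_3) = 0x5213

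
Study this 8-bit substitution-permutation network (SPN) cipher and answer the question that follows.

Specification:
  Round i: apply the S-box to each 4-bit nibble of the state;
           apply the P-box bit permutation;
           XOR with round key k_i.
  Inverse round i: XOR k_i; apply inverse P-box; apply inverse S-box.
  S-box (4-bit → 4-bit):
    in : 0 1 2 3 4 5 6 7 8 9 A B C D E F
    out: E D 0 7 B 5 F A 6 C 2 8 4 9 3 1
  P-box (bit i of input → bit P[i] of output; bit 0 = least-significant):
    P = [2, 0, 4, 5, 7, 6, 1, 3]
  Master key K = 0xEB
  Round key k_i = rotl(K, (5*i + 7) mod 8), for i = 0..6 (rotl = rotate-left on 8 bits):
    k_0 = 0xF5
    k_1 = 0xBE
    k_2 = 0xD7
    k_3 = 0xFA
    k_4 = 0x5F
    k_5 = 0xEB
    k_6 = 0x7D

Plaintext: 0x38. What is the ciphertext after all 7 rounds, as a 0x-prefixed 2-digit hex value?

s_0 = plaintext = 0x38
s_1 = Round(s_0, k_0) = 0x26
s_2 = Round(s_1, k_1) = 0x8B
s_3 = Round(s_2, k_2) = 0xB5
s_4 = Round(s_3, k_3) = 0xE6
s_5 = Round(s_4, k_4) = 0xAA
s_6 = Round(s_5, k_5) = 0xAA
s_7 = Round(s_6, k_6) = 0x3C

0x3C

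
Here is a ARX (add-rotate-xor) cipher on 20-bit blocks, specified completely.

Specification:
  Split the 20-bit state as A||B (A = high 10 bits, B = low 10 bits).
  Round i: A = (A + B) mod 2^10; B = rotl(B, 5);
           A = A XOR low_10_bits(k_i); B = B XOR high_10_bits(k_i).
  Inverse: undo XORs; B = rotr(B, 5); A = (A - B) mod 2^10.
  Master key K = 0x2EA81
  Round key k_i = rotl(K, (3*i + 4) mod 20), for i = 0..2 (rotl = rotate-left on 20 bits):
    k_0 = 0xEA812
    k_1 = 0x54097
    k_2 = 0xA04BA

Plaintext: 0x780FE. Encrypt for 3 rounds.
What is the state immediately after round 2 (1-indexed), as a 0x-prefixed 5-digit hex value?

0xEB8F3

s_0 = plaintext = 0x780FE
s_1 = Round(s_0, k_0) = 0xB306D
s_2 = Round(s_1, k_1) = 0xEB8F3
s_3 = Round(s_2, k_2) = 0x06CE6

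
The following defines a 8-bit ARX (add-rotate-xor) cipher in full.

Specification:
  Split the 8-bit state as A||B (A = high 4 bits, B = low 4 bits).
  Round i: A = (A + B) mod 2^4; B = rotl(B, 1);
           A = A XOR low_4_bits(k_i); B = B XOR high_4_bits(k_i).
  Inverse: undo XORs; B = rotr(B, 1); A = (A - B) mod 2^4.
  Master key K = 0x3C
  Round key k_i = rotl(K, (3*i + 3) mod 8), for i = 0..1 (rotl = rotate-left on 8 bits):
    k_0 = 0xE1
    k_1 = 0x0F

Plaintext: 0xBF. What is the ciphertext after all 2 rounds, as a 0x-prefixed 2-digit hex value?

0x32

s_0 = plaintext = 0xBF
s_1 = Round(s_0, k_0) = 0xB1
s_2 = Round(s_1, k_1) = 0x32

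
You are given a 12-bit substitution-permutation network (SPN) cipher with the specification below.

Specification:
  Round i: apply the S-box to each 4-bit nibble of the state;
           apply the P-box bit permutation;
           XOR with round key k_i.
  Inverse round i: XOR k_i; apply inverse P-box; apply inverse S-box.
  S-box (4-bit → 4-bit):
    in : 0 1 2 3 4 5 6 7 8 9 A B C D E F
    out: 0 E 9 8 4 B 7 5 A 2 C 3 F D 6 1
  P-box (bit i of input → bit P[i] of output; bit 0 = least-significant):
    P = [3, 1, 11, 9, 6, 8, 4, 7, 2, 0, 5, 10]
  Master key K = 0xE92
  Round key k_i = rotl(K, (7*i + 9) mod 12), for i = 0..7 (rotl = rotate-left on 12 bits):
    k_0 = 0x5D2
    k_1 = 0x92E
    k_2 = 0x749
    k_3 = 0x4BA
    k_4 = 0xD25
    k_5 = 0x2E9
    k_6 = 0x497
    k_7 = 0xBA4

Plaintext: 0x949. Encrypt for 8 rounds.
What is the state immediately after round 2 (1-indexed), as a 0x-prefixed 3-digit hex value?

s_0 = plaintext = 0x949
s_1 = Round(s_0, k_0) = 0x5C1
s_2 = Round(s_1, k_1) = 0x6F9
s_3 = Round(s_2, k_2) = 0x72E
s_4 = Round(s_3, k_3) = 0xC5C
s_5 = Round(s_4, k_4) = 0x2CA
s_6 = Round(s_5, k_5) = 0xD3D
s_7 = Round(s_6, k_6) = 0xA3B
s_8 = Round(s_7, k_7) = 0xF0E

0x6F9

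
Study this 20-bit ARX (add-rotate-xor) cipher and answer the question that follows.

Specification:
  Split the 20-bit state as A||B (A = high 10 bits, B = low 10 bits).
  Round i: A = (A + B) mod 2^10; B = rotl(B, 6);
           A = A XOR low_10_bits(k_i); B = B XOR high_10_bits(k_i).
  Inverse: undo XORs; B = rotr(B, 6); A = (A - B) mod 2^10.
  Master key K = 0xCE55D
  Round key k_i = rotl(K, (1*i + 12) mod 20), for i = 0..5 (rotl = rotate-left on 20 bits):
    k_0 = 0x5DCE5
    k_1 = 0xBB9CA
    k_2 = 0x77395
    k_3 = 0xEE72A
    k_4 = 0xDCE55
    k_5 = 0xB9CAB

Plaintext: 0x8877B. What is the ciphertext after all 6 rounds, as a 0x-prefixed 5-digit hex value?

0xA5DEB

s_0 = plaintext = 0x8877B
s_1 = Round(s_0, k_0) = 0x5E780
s_2 = Round(s_1, k_1) = 0x4CED6
s_3 = Round(s_2, k_2) = 0xE7071
s_4 = Round(s_3, k_3) = 0xC9FFE
s_5 = Round(s_4, k_4) = 0x5C0CC
s_6 = Round(s_5, k_5) = 0xA5DEB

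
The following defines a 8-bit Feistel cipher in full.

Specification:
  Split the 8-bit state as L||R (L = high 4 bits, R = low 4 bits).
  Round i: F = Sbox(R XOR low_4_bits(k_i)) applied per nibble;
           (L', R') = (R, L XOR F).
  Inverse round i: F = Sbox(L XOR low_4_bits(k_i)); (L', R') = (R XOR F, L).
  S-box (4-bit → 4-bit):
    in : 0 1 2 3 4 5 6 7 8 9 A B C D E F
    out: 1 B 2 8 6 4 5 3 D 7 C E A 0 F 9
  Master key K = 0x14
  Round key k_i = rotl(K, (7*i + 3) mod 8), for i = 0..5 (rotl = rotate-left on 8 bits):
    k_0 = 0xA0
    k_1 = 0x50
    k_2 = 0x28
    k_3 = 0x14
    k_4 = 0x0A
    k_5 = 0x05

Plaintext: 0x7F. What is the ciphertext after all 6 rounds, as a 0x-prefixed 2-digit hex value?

0x48

s_0 = plaintext = 0x7F
s_1 = Round(s_0, k_0) = 0xFE
s_2 = Round(s_1, k_1) = 0xE0
s_3 = Round(s_2, k_2) = 0x03
s_4 = Round(s_3, k_3) = 0x33
s_5 = Round(s_4, k_4) = 0x34
s_6 = Round(s_5, k_5) = 0x48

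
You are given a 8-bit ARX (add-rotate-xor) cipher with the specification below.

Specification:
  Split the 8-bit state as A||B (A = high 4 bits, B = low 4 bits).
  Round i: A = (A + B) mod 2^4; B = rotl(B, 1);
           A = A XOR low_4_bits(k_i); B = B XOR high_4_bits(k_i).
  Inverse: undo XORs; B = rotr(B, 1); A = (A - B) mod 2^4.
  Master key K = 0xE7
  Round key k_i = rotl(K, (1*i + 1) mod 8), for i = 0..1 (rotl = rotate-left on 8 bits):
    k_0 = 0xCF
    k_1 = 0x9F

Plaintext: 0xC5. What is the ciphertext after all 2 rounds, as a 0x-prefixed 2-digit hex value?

0xB5

s_0 = plaintext = 0xC5
s_1 = Round(s_0, k_0) = 0xE6
s_2 = Round(s_1, k_1) = 0xB5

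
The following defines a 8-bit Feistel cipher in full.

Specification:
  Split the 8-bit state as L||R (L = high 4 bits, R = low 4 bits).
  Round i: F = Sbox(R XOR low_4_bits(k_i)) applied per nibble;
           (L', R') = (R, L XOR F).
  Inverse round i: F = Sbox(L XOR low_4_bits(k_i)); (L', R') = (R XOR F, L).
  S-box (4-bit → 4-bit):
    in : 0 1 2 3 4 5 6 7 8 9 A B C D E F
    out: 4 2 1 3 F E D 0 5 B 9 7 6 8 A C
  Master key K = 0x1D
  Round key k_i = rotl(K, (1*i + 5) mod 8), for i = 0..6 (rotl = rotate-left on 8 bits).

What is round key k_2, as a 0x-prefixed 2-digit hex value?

K = 0x1D
k_0 = rotl(K, (1*0+5) mod 8) = rotl(K, 5) = 0xA3
k_1 = rotl(K, (1*1+5) mod 8) = rotl(K, 6) = 0x47
k_2 = rotl(K, (1*2+5) mod 8) = rotl(K, 7) = 0x8E

0x8E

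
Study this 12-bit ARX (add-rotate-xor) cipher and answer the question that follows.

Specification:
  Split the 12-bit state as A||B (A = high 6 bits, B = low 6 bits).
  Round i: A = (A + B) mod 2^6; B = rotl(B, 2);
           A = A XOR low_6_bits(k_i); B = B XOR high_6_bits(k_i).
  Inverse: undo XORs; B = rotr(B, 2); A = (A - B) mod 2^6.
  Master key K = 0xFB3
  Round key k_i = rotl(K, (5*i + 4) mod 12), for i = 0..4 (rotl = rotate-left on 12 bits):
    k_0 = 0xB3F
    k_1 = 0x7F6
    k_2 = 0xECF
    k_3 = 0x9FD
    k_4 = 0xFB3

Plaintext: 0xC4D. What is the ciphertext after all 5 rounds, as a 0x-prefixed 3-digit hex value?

0xD60

s_0 = plaintext = 0xC4D
s_1 = Round(s_0, k_0) = 0x058
s_2 = Round(s_1, k_1) = 0xBFE
s_3 = Round(s_2, k_2) = 0x880
s_4 = Round(s_3, k_3) = 0x7E7
s_5 = Round(s_4, k_4) = 0xD60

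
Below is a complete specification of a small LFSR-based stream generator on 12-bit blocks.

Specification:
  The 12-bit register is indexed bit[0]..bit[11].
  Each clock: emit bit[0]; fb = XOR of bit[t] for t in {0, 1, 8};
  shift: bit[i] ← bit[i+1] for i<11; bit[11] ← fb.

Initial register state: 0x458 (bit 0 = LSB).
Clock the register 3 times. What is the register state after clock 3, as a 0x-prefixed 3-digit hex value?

reg_0 = 0x458
clock 1: out=0, reg = 0x22C
clock 2: out=0, reg = 0x116
clock 3: out=0, reg = 0x08B

0x08B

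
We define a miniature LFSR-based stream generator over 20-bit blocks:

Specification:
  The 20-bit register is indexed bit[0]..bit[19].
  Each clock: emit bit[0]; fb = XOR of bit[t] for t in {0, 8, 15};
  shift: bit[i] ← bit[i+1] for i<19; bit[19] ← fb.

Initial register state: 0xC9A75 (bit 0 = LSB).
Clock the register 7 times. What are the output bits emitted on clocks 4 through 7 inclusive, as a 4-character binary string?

0111

reg_0 = 0xC9A75
clock 1: out=1, reg = 0x64D3A
clock 2: out=0, reg = 0xB269D
clock 3: out=1, reg = 0xD934E
clock 4: out=0, reg = 0x6C9A7
clock 5: out=1, reg = 0xB64D3
clock 6: out=1, reg = 0xDB269
clock 7: out=1, reg = 0x6D934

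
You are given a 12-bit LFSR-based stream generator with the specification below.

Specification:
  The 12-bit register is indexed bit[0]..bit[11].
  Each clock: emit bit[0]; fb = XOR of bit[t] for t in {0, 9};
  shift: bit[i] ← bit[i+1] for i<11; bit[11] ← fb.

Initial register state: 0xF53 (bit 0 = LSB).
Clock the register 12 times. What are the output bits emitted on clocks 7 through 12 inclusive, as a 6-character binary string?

101111

reg_0 = 0xF53
clock 1: out=1, reg = 0x7A9
clock 2: out=1, reg = 0x3D4
clock 3: out=0, reg = 0x9EA
clock 4: out=0, reg = 0x4F5
clock 5: out=1, reg = 0xA7A
clock 6: out=0, reg = 0xD3D
clock 7: out=1, reg = 0xE9E
clock 8: out=0, reg = 0xF4F
clock 9: out=1, reg = 0x7A7
clock 10: out=1, reg = 0x3D3
clock 11: out=1, reg = 0x1E9
clock 12: out=1, reg = 0x8F4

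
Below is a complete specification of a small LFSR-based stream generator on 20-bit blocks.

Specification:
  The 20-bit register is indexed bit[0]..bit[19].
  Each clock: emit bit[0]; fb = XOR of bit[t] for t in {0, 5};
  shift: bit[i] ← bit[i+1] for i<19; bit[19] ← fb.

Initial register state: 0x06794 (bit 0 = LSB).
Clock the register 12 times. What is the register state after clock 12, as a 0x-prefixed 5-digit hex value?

reg_0 = 0x06794
clock 1: out=0, reg = 0x033CA
clock 2: out=0, reg = 0x019E5
clock 3: out=1, reg = 0x00CF2
clock 4: out=0, reg = 0x80679
clock 5: out=1, reg = 0x4033C
clock 6: out=0, reg = 0xA019E
clock 7: out=0, reg = 0x500CF
clock 8: out=1, reg = 0xA8067
clock 9: out=1, reg = 0x54033
clock 10: out=1, reg = 0x2A019
clock 11: out=1, reg = 0x9500C
clock 12: out=0, reg = 0x4A806

0x4A806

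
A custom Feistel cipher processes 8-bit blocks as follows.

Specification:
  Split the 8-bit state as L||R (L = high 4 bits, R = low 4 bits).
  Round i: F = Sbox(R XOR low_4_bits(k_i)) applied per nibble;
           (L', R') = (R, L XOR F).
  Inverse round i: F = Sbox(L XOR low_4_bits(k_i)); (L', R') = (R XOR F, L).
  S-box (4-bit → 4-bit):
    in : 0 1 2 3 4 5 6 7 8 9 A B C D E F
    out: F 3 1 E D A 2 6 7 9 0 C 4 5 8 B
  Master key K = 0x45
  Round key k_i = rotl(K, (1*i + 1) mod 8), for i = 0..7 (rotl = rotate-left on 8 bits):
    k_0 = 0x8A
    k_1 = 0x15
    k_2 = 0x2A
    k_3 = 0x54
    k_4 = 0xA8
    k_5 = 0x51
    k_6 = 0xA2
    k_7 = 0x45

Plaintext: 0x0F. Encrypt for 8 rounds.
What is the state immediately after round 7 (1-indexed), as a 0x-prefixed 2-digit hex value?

s_0 = plaintext = 0x0F
s_1 = Round(s_0, k_0) = 0xFA
s_2 = Round(s_1, k_1) = 0xA4
s_3 = Round(s_2, k_2) = 0x42
s_4 = Round(s_3, k_3) = 0x26
s_5 = Round(s_4, k_4) = 0x6A
s_6 = Round(s_5, k_5) = 0xAA
s_7 = Round(s_6, k_6) = 0xAD
s_8 = Round(s_7, k_7) = 0xDD

0xAD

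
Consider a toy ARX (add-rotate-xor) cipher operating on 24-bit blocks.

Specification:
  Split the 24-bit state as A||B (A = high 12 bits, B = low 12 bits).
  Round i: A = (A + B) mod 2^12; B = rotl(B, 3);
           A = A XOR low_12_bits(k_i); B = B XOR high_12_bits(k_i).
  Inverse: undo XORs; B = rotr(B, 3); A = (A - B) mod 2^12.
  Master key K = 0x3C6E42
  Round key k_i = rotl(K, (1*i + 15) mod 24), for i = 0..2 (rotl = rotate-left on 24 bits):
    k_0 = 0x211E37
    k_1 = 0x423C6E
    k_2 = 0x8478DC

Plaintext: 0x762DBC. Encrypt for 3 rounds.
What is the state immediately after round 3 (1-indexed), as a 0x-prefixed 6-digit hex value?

s_0 = plaintext = 0x762DBC
s_1 = Round(s_0, k_0) = 0xB29FF7
s_2 = Round(s_1, k_1) = 0x74EB9C
s_3 = Round(s_2, k_2) = 0xA364A2

0xA364A2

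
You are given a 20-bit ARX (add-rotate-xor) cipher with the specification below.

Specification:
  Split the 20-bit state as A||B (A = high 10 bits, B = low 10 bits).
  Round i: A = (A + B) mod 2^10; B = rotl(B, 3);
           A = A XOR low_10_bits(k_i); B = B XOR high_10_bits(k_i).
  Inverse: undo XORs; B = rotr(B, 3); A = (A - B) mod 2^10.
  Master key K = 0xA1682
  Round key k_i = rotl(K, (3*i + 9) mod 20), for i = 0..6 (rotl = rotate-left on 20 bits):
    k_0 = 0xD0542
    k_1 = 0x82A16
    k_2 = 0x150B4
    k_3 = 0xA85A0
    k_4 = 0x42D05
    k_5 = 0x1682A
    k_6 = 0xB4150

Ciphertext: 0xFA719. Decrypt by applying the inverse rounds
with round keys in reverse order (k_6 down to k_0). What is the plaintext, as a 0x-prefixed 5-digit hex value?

s_0 = ciphertext = 0xFA719
s_1 = InvRound(s_0, k_6) = 0x800B9
s_2 = InvRound(s_1, k_5) = 0x2399C
s_3 = InvRound(s_2, k_4) = 0x7E792
s_4 = InvRound(s_3, k_3) = 0xACDA6
s_5 = InvRound(s_4, k_2) = 0x3253E
s_6 = InvRound(s_5, k_1) = 0x1E666
s_7 = InvRound(s_6, k_0) = 0x65FA4

0x65FA4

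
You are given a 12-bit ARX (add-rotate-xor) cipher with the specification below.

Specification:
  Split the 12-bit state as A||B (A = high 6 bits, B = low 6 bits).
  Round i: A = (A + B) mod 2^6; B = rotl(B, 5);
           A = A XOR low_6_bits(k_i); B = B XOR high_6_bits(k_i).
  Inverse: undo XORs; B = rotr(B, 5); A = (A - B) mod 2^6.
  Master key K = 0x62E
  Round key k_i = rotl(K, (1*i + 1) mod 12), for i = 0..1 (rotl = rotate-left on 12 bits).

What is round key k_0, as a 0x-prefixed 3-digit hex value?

0xC5C

K = 0x62E
k_0 = rotl(K, (1*0+1) mod 12) = rotl(K, 1) = 0xC5C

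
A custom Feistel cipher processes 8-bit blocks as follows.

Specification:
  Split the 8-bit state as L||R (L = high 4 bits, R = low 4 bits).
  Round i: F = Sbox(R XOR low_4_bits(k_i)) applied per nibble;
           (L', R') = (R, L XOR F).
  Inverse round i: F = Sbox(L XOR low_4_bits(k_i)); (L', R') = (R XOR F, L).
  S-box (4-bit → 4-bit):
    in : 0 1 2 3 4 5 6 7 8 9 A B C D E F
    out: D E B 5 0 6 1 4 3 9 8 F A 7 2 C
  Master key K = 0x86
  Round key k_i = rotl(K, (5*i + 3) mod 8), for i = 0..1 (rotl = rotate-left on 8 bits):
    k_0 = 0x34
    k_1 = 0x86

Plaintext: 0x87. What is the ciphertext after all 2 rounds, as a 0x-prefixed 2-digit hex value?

0xD8

s_0 = plaintext = 0x87
s_1 = Round(s_0, k_0) = 0x7D
s_2 = Round(s_1, k_1) = 0xD8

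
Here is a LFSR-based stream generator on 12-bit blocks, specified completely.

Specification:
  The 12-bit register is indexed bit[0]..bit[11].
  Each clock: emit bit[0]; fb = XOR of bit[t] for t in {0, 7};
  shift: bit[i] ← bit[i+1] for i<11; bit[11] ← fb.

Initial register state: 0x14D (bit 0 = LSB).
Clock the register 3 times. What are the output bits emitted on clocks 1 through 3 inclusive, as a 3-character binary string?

reg_0 = 0x14D
clock 1: out=1, reg = 0x8A6
clock 2: out=0, reg = 0xC53
clock 3: out=1, reg = 0xE29

101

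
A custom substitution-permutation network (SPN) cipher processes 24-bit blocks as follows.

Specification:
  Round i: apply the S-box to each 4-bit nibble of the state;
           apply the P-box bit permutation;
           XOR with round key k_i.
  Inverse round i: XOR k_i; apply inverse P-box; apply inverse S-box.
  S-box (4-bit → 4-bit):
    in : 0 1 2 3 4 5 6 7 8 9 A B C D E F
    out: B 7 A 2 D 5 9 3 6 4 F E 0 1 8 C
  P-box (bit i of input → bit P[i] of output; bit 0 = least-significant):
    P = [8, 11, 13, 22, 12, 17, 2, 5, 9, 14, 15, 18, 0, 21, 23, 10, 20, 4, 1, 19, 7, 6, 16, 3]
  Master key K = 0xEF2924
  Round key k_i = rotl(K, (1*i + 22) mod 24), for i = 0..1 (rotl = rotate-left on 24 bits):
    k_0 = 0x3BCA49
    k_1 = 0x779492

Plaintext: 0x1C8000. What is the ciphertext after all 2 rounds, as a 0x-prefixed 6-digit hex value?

s_0 = plaintext = 0x1C8000
s_1 = Round(s_0, k_0) = 0xDC91A9
s_2 = Round(s_1, k_1) = 0xF56636

0xF56636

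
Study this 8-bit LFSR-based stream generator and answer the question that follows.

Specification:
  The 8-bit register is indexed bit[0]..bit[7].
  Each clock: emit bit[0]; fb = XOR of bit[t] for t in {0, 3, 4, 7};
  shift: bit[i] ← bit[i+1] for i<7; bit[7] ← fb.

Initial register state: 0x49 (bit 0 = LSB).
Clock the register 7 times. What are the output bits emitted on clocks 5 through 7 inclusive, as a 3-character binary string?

reg_0 = 0x49
clock 1: out=1, reg = 0x24
clock 2: out=0, reg = 0x12
clock 3: out=0, reg = 0x89
clock 4: out=1, reg = 0xC4
clock 5: out=0, reg = 0xE2
clock 6: out=0, reg = 0xF1
clock 7: out=1, reg = 0xF8

001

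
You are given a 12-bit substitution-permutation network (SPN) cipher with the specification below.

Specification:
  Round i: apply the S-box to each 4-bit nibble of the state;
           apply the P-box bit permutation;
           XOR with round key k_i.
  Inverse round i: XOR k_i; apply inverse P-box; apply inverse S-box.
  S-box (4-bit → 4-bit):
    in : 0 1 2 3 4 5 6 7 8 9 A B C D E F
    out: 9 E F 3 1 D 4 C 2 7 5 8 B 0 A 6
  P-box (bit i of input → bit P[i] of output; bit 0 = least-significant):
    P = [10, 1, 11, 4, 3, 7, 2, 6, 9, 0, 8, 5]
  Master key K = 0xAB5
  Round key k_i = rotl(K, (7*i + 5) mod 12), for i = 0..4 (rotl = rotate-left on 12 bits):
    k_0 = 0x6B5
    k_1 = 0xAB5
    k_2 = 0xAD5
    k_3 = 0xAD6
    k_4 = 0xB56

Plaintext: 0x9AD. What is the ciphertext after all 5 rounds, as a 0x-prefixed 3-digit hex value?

s_0 = plaintext = 0x9AD
s_1 = Round(s_0, k_0) = 0x5B8
s_2 = Round(s_1, k_1) = 0x9D7
s_3 = Round(s_2, k_2) = 0x1C4
s_4 = Round(s_3, k_3) = 0xF3F
s_5 = Round(s_4, k_4) = 0x2DD

0x2DD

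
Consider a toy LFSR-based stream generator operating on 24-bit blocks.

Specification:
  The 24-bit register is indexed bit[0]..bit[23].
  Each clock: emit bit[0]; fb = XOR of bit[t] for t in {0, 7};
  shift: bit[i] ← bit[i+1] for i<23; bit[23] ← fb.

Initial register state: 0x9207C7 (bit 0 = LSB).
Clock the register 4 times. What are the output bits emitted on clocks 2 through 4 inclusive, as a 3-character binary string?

reg_0 = 0x9207C7
clock 1: out=1, reg = 0x4903E3
clock 2: out=1, reg = 0x2481F1
clock 3: out=1, reg = 0x1240F8
clock 4: out=0, reg = 0x89207C

110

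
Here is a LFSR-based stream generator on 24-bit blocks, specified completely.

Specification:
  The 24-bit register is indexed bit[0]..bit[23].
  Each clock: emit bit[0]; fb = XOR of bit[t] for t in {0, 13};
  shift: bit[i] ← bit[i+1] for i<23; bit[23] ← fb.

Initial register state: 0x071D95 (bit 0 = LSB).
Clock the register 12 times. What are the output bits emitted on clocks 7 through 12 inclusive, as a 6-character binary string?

reg_0 = 0x071D95
clock 1: out=1, reg = 0x838ECA
clock 2: out=0, reg = 0x41C765
clock 3: out=1, reg = 0xA0E3B2
clock 4: out=0, reg = 0xD071D9
clock 5: out=1, reg = 0x6838EC
clock 6: out=0, reg = 0xB41C76
clock 7: out=0, reg = 0x5A0E3B
clock 8: out=1, reg = 0xAD071D
clock 9: out=1, reg = 0xD6838E
clock 10: out=0, reg = 0x6B41C7
clock 11: out=1, reg = 0xB5A0E3
clock 12: out=1, reg = 0x5AD071

011011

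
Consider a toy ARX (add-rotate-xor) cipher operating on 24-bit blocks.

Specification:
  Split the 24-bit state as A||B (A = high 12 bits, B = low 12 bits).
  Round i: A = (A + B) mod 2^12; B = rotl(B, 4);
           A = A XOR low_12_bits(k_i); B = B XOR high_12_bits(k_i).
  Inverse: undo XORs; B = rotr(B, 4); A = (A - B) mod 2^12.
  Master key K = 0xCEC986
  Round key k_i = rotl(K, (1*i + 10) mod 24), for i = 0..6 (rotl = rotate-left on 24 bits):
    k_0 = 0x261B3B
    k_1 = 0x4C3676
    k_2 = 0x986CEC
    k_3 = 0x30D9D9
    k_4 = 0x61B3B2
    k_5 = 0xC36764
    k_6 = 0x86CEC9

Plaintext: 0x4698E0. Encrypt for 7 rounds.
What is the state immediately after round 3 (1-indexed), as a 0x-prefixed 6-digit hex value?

0xBE0C74

s_0 = plaintext = 0x4698E0
s_1 = Round(s_0, k_0) = 0x672C69
s_2 = Round(s_1, k_1) = 0x4AD25F
s_3 = Round(s_2, k_2) = 0xBE0C74
s_4 = Round(s_3, k_3) = 0x18D441
s_5 = Round(s_4, k_4) = 0x67C20F
s_6 = Round(s_5, k_5) = 0xFEFCC4
s_7 = Round(s_6, k_6) = 0x27A420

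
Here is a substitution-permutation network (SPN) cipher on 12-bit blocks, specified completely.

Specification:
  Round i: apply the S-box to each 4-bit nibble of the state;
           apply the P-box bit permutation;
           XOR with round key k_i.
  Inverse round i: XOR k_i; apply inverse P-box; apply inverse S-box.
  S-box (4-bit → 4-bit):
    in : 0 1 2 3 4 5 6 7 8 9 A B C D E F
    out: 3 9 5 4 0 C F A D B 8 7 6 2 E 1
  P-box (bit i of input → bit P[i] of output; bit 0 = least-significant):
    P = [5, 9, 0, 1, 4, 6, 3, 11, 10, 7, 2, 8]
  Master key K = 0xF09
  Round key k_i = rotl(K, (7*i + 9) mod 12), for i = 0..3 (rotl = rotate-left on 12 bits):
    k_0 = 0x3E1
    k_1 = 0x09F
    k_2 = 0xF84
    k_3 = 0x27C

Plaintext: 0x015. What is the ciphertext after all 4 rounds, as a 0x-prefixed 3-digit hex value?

s_0 = plaintext = 0x015
s_1 = Round(s_0, k_0) = 0xF72
s_2 = Round(s_1, k_1) = 0xCFE
s_3 = Round(s_2, k_2) = 0xD13
s_4 = Round(s_3, k_3) = 0xAED

0xAED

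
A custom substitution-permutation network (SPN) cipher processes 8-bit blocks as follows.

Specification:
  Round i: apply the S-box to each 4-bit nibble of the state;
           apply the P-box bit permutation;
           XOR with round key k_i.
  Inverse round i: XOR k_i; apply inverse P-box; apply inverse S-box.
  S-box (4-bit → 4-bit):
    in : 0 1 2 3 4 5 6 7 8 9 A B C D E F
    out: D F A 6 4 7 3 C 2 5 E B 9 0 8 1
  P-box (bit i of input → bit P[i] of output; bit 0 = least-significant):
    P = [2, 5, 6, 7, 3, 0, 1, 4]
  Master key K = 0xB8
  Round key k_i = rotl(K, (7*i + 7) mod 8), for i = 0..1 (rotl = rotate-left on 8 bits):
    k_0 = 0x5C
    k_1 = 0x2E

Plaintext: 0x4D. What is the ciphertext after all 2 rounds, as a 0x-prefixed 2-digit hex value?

s_0 = plaintext = 0x4D
s_1 = Round(s_0, k_0) = 0x5E
s_2 = Round(s_1, k_1) = 0xA5

0xA5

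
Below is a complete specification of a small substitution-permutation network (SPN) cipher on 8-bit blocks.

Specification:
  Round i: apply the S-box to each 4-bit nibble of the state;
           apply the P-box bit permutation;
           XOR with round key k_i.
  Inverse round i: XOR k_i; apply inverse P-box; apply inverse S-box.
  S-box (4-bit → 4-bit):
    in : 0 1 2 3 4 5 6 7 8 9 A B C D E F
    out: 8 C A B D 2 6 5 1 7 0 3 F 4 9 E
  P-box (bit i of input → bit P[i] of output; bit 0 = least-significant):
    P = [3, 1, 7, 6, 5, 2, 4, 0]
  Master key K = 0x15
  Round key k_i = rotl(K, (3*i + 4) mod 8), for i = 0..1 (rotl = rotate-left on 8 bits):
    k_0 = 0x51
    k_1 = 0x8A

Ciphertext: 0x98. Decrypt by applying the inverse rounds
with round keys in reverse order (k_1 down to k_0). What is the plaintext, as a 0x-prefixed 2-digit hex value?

0x5D

s_0 = ciphertext = 0x98
s_1 = InvRound(s_0, k_1) = 0xD5
s_2 = InvRound(s_1, k_0) = 0x5D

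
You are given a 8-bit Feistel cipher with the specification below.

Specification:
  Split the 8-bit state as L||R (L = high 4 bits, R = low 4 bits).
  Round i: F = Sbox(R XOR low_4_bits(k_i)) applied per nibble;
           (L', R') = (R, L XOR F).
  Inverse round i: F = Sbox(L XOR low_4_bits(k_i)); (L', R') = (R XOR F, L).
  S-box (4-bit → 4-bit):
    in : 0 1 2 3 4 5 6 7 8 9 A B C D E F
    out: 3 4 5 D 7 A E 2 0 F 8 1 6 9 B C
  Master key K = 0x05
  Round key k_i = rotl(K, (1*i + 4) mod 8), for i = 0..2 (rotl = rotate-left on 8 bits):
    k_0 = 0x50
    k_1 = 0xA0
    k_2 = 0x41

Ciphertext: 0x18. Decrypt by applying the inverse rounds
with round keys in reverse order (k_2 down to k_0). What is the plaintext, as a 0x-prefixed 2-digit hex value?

s_0 = ciphertext = 0x18
s_1 = InvRound(s_0, k_2) = 0xB1
s_2 = InvRound(s_1, k_1) = 0x0B
s_3 = InvRound(s_2, k_0) = 0x80

0x80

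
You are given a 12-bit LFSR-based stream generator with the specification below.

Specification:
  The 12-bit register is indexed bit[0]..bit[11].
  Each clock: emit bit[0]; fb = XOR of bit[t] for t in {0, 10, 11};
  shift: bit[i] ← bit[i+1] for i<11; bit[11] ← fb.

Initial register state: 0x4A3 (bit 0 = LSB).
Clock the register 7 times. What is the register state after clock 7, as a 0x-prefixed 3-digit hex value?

0xAC9

reg_0 = 0x4A3
clock 1: out=1, reg = 0x251
clock 2: out=1, reg = 0x928
clock 3: out=0, reg = 0xC94
clock 4: out=0, reg = 0x64A
clock 5: out=0, reg = 0xB25
clock 6: out=1, reg = 0x592
clock 7: out=0, reg = 0xAC9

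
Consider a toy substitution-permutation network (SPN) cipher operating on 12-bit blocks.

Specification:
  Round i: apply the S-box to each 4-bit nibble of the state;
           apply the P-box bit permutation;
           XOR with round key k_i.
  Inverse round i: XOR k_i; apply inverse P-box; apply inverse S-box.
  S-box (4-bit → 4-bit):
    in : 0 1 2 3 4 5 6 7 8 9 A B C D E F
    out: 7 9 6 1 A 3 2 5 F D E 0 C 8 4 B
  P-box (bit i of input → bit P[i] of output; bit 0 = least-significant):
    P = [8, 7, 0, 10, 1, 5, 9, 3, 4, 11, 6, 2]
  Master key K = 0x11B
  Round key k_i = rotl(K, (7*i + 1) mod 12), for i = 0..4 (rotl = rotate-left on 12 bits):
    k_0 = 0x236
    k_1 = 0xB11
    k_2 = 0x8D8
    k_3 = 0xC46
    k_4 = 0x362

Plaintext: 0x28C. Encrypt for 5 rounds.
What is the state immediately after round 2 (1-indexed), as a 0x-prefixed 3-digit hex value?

s_0 = plaintext = 0x28C
s_1 = Round(s_0, k_0) = 0xC5D
s_2 = Round(s_1, k_1) = 0xF77
s_3 = Round(s_2, k_2) = 0x3CF
s_4 = Round(s_3, k_3) = 0xBDE
s_5 = Round(s_4, k_4) = 0x36B

0xF77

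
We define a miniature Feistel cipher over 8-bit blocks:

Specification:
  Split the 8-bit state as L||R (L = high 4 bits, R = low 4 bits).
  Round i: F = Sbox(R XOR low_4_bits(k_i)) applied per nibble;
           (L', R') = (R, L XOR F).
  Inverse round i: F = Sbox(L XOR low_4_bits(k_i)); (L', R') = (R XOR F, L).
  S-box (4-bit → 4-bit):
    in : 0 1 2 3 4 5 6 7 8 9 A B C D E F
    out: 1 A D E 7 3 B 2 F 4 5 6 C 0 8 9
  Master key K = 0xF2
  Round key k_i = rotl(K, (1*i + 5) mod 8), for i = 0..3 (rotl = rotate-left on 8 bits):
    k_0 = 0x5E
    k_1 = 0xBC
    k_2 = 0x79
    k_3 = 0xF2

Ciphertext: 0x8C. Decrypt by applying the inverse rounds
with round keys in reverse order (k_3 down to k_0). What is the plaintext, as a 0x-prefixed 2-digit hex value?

s_0 = ciphertext = 0x8C
s_1 = InvRound(s_0, k_3) = 0x98
s_2 = InvRound(s_1, k_2) = 0x99
s_3 = InvRound(s_2, k_1) = 0xA9
s_4 = InvRound(s_3, k_0) = 0xEA

0xEA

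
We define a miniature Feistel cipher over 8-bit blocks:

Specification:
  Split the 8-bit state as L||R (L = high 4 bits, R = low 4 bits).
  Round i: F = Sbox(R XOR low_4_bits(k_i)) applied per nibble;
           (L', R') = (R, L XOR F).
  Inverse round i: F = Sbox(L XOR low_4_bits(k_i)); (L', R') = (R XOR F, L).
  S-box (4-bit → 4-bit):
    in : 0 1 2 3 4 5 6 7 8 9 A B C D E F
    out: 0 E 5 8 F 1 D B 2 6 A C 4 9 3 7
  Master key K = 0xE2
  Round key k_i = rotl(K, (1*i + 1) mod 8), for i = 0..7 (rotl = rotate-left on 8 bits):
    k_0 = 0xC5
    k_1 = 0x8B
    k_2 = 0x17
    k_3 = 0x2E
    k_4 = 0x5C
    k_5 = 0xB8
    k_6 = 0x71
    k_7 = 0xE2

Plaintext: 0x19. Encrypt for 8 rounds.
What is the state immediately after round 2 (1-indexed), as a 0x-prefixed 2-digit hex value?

s_0 = plaintext = 0x19
s_1 = Round(s_0, k_0) = 0x95
s_2 = Round(s_1, k_1) = 0x5A
s_3 = Round(s_2, k_2) = 0xAC
s_4 = Round(s_3, k_3) = 0xCF
s_5 = Round(s_4, k_4) = 0xF4
s_6 = Round(s_5, k_5) = 0x4B
s_7 = Round(s_6, k_6) = 0xBE
s_8 = Round(s_7, k_7) = 0xEF

0x5A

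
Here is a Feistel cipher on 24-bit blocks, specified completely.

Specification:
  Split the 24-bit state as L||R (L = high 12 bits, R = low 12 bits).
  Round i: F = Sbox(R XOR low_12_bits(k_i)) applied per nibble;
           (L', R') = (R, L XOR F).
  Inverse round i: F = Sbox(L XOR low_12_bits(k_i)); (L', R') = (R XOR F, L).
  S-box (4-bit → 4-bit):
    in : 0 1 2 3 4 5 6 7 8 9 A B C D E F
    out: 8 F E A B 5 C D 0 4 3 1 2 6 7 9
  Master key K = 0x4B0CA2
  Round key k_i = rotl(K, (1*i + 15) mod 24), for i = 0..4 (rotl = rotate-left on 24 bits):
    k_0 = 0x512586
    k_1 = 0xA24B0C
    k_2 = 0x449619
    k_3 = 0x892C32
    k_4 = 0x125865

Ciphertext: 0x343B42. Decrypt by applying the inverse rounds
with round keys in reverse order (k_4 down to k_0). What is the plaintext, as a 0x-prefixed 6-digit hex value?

s_0 = ciphertext = 0x343B42
s_1 = InvRound(s_0, k_4) = 0xAAE343
s_2 = InvRound(s_1, k_3) = 0xF01AAE
s_3 = InvRound(s_2, k_2) = 0xE5EF01
s_4 = InvRound(s_3, k_1) = 0xA5FE5E
s_5 = InvRound(s_4, k_0) = 0x73AA5F

0x73AA5F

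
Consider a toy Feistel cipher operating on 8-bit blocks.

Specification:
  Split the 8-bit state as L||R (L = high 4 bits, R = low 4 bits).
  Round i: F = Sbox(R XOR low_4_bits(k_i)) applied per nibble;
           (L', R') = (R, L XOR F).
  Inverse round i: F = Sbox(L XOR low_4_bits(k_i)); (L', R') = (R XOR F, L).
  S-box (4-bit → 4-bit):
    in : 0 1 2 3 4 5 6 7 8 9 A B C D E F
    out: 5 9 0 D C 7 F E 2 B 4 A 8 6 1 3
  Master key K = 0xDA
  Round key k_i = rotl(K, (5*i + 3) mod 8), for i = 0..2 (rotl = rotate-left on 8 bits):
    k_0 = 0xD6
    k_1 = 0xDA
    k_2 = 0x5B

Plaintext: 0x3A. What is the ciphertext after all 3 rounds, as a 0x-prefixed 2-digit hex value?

0x39

s_0 = plaintext = 0x3A
s_1 = Round(s_0, k_0) = 0xAB
s_2 = Round(s_1, k_1) = 0xB3
s_3 = Round(s_2, k_2) = 0x39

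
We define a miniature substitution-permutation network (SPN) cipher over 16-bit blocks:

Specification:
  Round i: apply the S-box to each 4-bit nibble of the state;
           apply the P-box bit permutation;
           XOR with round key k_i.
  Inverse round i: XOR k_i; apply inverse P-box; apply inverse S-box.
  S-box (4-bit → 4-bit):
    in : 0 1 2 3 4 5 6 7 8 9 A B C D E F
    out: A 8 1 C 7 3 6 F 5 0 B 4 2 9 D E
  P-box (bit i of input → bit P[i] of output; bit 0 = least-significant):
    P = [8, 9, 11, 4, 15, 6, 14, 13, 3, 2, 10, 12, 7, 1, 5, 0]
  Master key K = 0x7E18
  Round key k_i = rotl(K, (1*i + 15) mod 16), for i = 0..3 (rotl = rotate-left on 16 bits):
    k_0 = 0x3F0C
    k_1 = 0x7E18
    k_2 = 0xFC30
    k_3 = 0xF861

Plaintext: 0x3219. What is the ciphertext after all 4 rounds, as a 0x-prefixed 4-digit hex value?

s_0 = plaintext = 0x3219
s_1 = Round(s_0, k_0) = 0x1F25
s_2 = Round(s_1, k_1) = 0xE91D
s_3 = Round(s_2, k_2) = 0xDD81
s_4 = Round(s_3, k_3) = 0x28F8

0x28F8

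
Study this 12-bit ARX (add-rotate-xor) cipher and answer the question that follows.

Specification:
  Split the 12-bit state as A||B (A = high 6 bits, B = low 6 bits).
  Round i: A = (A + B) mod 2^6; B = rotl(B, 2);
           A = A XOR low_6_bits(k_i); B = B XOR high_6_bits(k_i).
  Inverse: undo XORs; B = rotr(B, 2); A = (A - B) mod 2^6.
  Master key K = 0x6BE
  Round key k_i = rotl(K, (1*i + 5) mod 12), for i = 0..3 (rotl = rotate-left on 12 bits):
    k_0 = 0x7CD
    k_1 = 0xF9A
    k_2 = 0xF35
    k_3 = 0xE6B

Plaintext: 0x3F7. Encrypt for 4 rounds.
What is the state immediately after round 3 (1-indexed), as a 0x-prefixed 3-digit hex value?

s_0 = plaintext = 0x3F7
s_1 = Round(s_0, k_0) = 0x2C0
s_2 = Round(s_1, k_1) = 0x47E
s_3 = Round(s_2, k_2) = 0xE87
s_4 = Round(s_3, k_3) = 0xAA5

0xE87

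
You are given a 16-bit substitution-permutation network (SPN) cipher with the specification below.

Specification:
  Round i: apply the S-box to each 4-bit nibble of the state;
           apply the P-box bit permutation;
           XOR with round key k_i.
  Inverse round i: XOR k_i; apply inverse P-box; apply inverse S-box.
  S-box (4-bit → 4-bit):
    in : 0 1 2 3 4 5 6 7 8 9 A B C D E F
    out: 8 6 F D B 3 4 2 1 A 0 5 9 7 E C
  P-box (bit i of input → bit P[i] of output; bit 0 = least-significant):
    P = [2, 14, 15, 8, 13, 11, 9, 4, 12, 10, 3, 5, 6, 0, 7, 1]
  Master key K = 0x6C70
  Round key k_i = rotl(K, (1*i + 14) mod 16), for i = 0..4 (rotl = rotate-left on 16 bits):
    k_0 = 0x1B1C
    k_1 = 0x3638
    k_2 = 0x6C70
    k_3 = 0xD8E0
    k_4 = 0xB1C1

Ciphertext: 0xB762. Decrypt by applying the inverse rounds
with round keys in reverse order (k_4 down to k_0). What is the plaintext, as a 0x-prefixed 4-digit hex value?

0x4CCC

s_0 = ciphertext = 0xB762
s_1 = InvRound(s_0, k_4) = 0xE96A
s_2 = InvRound(s_1, k_3) = 0xFB80
s_3 = InvRound(s_2, k_2) = 0xB4FF
s_4 = InvRound(s_3, k_1) = 0x2A6B
s_5 = InvRound(s_4, k_0) = 0x4CCC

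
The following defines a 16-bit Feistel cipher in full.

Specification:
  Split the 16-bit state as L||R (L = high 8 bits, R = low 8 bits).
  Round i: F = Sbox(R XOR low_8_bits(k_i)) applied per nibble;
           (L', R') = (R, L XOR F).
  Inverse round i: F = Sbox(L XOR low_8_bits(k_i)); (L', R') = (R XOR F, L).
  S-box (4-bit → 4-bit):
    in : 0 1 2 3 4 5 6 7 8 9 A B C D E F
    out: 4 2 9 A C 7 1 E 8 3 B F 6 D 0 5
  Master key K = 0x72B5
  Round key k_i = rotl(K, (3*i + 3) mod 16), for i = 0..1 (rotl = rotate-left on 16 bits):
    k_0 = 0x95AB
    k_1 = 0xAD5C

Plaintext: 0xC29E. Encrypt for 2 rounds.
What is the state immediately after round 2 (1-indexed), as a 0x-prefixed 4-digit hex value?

s_0 = plaintext = 0xC29E
s_1 = Round(s_0, k_0) = 0x9E65
s_2 = Round(s_1, k_1) = 0x653D

0x653D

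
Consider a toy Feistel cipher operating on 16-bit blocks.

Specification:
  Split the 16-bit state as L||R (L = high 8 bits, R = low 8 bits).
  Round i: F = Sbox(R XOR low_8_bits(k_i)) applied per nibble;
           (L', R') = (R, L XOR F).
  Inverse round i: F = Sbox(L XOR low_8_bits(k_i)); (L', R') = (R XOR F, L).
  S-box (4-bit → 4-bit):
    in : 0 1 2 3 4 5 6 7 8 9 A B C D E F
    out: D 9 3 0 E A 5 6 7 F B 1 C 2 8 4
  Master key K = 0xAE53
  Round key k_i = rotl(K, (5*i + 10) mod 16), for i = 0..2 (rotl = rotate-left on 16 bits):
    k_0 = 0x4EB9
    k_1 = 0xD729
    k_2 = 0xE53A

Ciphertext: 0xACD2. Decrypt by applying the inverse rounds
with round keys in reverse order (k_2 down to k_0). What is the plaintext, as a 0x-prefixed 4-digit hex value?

s_0 = ciphertext = 0xACD2
s_1 = InvRound(s_0, k_2) = 0x27AC
s_2 = InvRound(s_1, k_1) = 0x7427
s_3 = InvRound(s_2, k_0) = 0xE574

0xE574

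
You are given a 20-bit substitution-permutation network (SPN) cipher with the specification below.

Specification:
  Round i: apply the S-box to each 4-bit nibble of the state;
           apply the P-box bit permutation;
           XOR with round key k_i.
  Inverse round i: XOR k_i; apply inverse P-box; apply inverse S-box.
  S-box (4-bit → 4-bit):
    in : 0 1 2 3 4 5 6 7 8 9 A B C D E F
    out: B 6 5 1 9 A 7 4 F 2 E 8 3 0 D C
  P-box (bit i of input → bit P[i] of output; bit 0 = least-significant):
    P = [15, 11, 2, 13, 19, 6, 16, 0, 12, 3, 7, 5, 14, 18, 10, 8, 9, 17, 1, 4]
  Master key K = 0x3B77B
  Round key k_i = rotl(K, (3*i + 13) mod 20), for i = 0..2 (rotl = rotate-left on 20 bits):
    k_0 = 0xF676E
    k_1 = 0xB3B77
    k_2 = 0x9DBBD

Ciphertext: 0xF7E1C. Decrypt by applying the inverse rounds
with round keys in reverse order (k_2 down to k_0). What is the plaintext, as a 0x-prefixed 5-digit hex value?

0x5A047

s_0 = ciphertext = 0xF7E1C
s_1 = InvRound(s_0, k_2) = 0x9AFB4
s_2 = InvRound(s_1, k_1) = 0x17253
s_3 = InvRound(s_2, k_0) = 0x5A047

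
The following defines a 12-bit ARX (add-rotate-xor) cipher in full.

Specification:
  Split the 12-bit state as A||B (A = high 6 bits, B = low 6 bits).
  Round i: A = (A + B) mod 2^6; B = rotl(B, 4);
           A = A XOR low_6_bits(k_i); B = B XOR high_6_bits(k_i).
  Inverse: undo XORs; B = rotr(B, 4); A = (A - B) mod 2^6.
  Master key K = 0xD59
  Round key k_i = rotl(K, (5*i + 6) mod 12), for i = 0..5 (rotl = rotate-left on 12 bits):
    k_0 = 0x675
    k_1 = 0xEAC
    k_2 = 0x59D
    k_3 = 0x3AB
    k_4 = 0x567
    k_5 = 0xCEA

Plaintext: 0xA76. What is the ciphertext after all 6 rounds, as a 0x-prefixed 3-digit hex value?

s_0 = plaintext = 0xA76
s_1 = Round(s_0, k_0) = 0xAB4
s_2 = Round(s_1, k_1) = 0xCB7
s_3 = Round(s_2, k_2) = 0xD2B
s_4 = Round(s_3, k_3) = 0xD34
s_5 = Round(s_4, k_4) = 0x3D8
s_6 = Round(s_5, k_5) = 0x375

0x375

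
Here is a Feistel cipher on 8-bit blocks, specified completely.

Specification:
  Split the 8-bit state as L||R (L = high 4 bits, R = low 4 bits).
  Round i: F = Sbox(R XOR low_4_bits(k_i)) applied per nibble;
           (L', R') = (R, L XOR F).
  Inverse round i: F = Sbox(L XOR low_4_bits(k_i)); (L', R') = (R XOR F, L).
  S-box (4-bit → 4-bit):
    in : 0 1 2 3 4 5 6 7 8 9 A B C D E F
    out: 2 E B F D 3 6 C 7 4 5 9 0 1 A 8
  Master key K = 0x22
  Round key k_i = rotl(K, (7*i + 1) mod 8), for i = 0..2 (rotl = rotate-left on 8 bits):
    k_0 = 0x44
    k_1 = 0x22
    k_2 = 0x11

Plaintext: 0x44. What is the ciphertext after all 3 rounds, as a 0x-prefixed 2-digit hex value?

0x91

s_0 = plaintext = 0x44
s_1 = Round(s_0, k_0) = 0x46
s_2 = Round(s_1, k_1) = 0x69
s_3 = Round(s_2, k_2) = 0x91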